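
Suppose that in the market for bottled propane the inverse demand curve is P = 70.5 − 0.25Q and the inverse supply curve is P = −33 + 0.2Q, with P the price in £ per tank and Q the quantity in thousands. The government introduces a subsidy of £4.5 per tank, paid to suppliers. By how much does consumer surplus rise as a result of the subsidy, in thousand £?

Consumer surplus rises by £587.5 thousand.

Rewrite in direct form: Qd = 282 − 4P and Qs = 5P + 165.
Without the subsidy, 282 − 4P = 5P + 165 gives 9P = 117, so P* = £13 and Q* = 230.
With a per-unit subsidy paid to suppliers, each receives P + 4.5 per unit sold, so supply becomes Qs = 5(P + 4.5) + 165.
Solving gives Q = 240 with buyers paying £10.5 and suppliers receiving £15 (the £4.5 wedge).
ΔCS is the trapezoid between Q = 240 and Q = 230 of height £2.5: ½ · (230 + 240) · 2.5 = £587.5.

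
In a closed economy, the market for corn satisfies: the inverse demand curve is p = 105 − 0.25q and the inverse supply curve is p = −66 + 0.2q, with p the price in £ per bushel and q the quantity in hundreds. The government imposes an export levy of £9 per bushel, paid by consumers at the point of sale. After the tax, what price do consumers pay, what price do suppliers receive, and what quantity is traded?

Consumers pay £15; suppliers receive £6; quantity = 360.

Rewrite in direct form: qd = 420 − 4p and qs = 5p + 330.
Without the tax, 420 − 4p = 5p + 330 gives 9p = 90, so p* = £10 and q* = 380.
With the tax collected from consumers, demand (in seller-price terms) shifts: qd = 420 − 4(p + 9).
New equilibrium: consumers pay £15, suppliers receive £6, q = 360. (Wedge: pb − ps = 9.)
The less price-elastic side of the market bears the larger share of a per-unit tax.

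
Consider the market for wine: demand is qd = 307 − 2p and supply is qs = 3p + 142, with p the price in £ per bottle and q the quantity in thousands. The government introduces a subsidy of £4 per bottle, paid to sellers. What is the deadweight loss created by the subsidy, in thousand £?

Deadweight loss = £9.6 thousand.

Without the subsidy, 307 − 2p = 3p + 142 gives 5p = 165, so p* = £33 and q* = 241.
With a per-unit subsidy paid to sellers, each receives p + 4 per unit sold, so supply becomes qs = 3(p + 4) + 142.
Solving gives q = 245.8 with buyers paying £30.6 and sellers receiving £34.6 (the £4 wedge).
Quantity rises by |ΔQ| = |241 − 245.8| = 4.8.
DWL = ½ · t · |ΔQ| = ½ · 4 · 4.8 = £9.6.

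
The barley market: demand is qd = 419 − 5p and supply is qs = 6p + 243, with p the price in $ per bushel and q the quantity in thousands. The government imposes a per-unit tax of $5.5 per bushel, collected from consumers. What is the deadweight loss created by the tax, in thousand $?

Without the tax, 419 − 5p = 6p + 243 gives 11p = 176, so p* = $16 and q* = 339.
With the tax collected from consumers, demand (in seller-price terms) shifts: qd = 419 − 5(p + 5.5).
New equilibrium: consumers pay $19, sellers receive $13.5, q = 324. (Wedge: pb − ps = 5.5.)
Quantity falls by |ΔQ| = |339 − 324| = 15.
DWL = ½ · t · |ΔQ| = ½ · 5.5 · 15 = $41.25.

Deadweight loss = $41.25 thousand.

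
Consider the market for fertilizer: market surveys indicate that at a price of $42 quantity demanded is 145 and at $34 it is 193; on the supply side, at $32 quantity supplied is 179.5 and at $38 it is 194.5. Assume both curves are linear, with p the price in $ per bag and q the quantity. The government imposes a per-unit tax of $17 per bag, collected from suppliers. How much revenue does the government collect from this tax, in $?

Tax revenue = $2669.

Demand slope: (193 − 145)/(34 − 42) = -6, so qd = 397 − 6p.
Supply slope: (194.5 − 179.5)/(38 − 32) = 2.5, so qs = 2.5p + 99.5.
Without the tax, 397 − 6p = 2.5p + 99.5 gives 8.5p = 297.5, so p* = $35 and q* = 187.
With the tax collected from suppliers, supply shifts: qs = 2.5(p − 17) + 99.5.
Solving gives q = 157 with consumers paying $40 and suppliers receiving $23 (the $17 wedge).
Revenue = t · Q = 17 · 157 = $2669.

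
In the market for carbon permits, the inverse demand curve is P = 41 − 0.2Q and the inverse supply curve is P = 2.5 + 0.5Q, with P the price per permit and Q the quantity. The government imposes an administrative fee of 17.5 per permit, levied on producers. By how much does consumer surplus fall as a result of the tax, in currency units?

Rewrite in direct form: Qd = 205 − 5P and Qs = 2P − 5.
Before the tax: set 205 − 5P = 2P − 5 → P* = 30, Q* = 55.
With the tax collected from producers, supply shifts: Qs = 2(P − 17.5) − 5.
Solving gives Q = 30 with consumers paying 35 and producers receiving 17.5 (the 17.5 wedge).
ΔCS is the trapezoid between Q = 30 and Q = 55 of height 5: ½ · (55 + 30) · 5 = 212.5.

Consumer surplus falls by 212.5.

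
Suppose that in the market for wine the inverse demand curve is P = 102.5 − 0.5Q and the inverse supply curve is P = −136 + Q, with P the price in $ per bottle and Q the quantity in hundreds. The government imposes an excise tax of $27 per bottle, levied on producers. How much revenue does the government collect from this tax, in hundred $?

Inverting to Q(P) form: Qd = 205 − 2P; Qs = P + 136.
Without the tax, 205 − 2P = P + 136 gives 3P = 69, so P* = $23 and Q* = 159.
With the tax collected from producers, supply shifts: Qs = (P − 27) + 136.
New equilibrium: buyers pay $32, producers receive $5, Q = 141. (Wedge: Pb − Ps = 27.)
Revenue = t · Q = 27 · 141 = $3807.

Tax revenue = $3807 hundred.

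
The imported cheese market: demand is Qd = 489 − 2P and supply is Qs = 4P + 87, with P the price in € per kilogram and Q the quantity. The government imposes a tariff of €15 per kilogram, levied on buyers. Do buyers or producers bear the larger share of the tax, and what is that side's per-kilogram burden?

Without the tax, 489 − 2P = 4P + 87 gives 6P = 402, so P* = €67 and Q* = 355.
With the tax collected from buyers, demand (in seller-price terms) shifts: Qd = 489 − 2(P + 15).
Solving gives Q = 335 with buyers paying €77 and producers receiving €62 (the €15 wedge).
Per-kilogram burden: buyers €10, producers €5.
Buyers take the larger share because demand is less price-elastic here (demand slope 2 vs supply slope 4).
The less price-elastic side of the market bears the larger share of a per-unit tax.

Buyers bear the larger share: €10 per kilogram.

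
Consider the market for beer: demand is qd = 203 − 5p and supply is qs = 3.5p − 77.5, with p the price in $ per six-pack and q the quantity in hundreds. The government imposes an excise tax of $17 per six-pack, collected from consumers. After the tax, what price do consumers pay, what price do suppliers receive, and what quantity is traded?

Consumers pay $40; suppliers receive $23; quantity = 3.

Before the tax: set 203 − 5p = 3.5p − 77.5 → p* = $33, q* = 38.
With the tax collected from consumers, demand (in seller-price terms) shifts: qd = 203 − 5(p + 17).
New equilibrium: consumers pay $40, suppliers receive $23, q = 3. (Wedge: pb − ps = 17.)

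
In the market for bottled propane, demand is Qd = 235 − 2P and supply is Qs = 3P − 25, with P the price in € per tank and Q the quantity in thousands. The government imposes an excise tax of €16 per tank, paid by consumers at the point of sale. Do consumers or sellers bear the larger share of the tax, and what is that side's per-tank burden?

Consumers bear the larger share: €9.6 per tank.

Before the tax: set 235 − 2P = 3P − 25 → P* = €52, Q* = 131.
With the tax collected from consumers, demand (in seller-price terms) shifts: Qd = 235 − 2(P + 16).
Solving gives Q = 111.8 with consumers paying €61.6 and sellers receiving €45.6 (the €16 wedge).
Per-tank burden: consumers €9.6, sellers €6.4.
Consumers take the larger share because demand is less price-elastic here (demand slope 2 vs supply slope 3).
The less price-elastic side of the market bears the larger share of a per-unit tax.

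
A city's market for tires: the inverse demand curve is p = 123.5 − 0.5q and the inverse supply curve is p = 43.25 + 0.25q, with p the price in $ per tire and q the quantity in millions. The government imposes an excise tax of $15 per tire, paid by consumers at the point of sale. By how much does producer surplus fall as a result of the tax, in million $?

Rewrite in direct form: qd = 247 − 2p and qs = 4p − 173.
Without the tax, 247 − 2p = 4p − 173 gives 6p = 420, so p* = $70 and q* = 107.
With the tax collected from consumers, demand (in seller-price terms) shifts: qd = 247 − 2(p + 15).
Solving gives q = 87 with consumers paying $80 and suppliers receiving $65 (the $15 wedge).
ΔPS is the trapezoid between Q = 87 and Q = 107 of height $5: ½ · (107 + 87) · 5 = $485.

Producer surplus falls by $485 million.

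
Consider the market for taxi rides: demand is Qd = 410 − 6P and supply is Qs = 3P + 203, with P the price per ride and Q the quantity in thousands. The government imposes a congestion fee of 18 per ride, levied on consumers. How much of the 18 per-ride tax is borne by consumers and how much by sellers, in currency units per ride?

Consumers bear 6 per ride; sellers bear 12 per ride.

Before the tax: set 410 − 6P = 3P + 203 → P* = 23, Q* = 272.
With the tax collected from consumers, demand (in seller-price terms) shifts: Qd = 410 − 6(P + 18).
Solving gives Q = 236 with consumers paying 29 and sellers receiving 11 (the 18 wedge).
Burden on consumers: 6; on sellers: 12. (They sum to 18.)
The less price-elastic side of the market bears the larger share of a per-unit tax.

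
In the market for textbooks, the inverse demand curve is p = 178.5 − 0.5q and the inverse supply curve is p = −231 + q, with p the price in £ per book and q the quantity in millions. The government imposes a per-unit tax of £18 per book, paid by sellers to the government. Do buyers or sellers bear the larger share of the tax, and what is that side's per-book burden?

Rewrite in direct form: qd = 357 − 2p and qs = p + 231.
Without the tax, 357 − 2p = p + 231 gives 3p = 126, so p* = £42 and q* = 273.
With the tax collected from sellers, supply shifts: qs = (p − 18) + 231.
New equilibrium: buyers pay £48, sellers receive £30, q = 261. (Wedge: pb − ps = 18.)
Per-book burden: buyers £6, sellers £12.
Sellers take the larger share because supply is less price-elastic here (demand slope 2 vs supply slope 1).
The less price-elastic side of the market bears the larger share of a per-unit tax.

Sellers bear the larger share: £12 per book.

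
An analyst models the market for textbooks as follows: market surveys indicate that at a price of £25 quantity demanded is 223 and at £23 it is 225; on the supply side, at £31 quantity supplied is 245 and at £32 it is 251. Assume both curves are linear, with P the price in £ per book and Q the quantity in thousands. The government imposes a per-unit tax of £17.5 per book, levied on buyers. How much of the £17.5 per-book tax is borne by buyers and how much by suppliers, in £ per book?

Buyers bear £15 per book; suppliers bear £2.5 per book.

Demand slope: (225 − 223)/(23 − 25) = -1, so Qd = 248 − P.
Supply slope: (251 − 245)/(32 − 31) = 6, so Qs = 6P + 59.
Before the tax: set 248 − P = 6P + 59 → P* = £27, Q* = 221.
With the tax collected from buyers, demand (in seller-price terms) shifts: Qd = 248 − (P + 17.5).
Solving gives Q = 206 with buyers paying £42 and suppliers receiving £24.5 (the £17.5 wedge).
Burden on buyers: £15; on suppliers: £2.5. (They sum to £17.5.)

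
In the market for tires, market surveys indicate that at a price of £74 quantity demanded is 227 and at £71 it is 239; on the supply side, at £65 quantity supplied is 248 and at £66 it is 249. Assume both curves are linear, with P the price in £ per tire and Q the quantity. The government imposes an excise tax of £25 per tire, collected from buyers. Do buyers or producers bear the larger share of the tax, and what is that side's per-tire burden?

Demand slope: (239 − 227)/(71 − 74) = -4, so Qd = 523 − 4P.
Supply slope: (249 − 248)/(66 − 65) = 1, so Qs = P + 183.
Before the tax: set 523 − 4P = P + 183 → P* = £68, Q* = 251.
With the tax collected from buyers, demand (in seller-price terms) shifts: Qd = 523 − 4(P + 25).
Solving gives Q = 231 with buyers paying £73 and producers receiving £48 (the £25 wedge).
Per-tire burden: buyers £5, producers £20.
Producers take the larger share because supply is less price-elastic here (demand slope 4 vs supply slope 1).
The less price-elastic side of the market bears the larger share of a per-unit tax.

Producers bear the larger share: £20 per tire.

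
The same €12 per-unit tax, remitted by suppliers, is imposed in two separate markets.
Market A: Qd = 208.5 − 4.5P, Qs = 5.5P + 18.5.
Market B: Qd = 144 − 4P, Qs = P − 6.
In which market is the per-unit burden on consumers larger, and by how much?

Market A: pre-tax P* = €19, Q* = 123; post-tax Q = 93.3; per-unit burden on consumers = €6.6.
Market B: pre-tax P* = €30, Q* = 24; post-tax Q = 14.4; per-unit burden on consumers = €2.4.
Difference: €6.6 vs €2.4 → market A is larger by €4.2.

Market A, by €4.2.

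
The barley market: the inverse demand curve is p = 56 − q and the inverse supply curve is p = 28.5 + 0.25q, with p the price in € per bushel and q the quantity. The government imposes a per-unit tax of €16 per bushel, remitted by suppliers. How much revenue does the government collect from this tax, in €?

Rewrite in direct form: qd = 56 − p and qs = 4p − 114.
Before the tax: set 56 − p = 4p − 114 → p* = €34, q* = 22.
With the tax collected from suppliers, supply shifts: qs = 4(p − 16) − 114.
Solving gives q = 9.2 with consumers paying €46.8 and suppliers receiving €30.8 (the €16 wedge).
Revenue = t · Q = 16 · 9.2 = €147.2.

Tax revenue = €147.2.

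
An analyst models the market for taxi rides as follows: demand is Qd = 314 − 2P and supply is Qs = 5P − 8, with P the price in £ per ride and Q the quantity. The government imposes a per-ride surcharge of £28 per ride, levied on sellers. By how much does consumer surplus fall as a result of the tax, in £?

Before the tax: set 314 − 2P = 5P − 8 → P* = £46, Q* = 222.
With the tax collected from sellers, supply shifts: Qs = 5(P − 28) − 8.
New equilibrium: consumers pay £66, sellers receive £38, Q = 182. (Wedge: Pb − Ps = 28.)
ΔCS is the trapezoid between Q = 182 and Q = 222 of height £20: ½ · (222 + 182) · 20 = £4040.

Consumer surplus falls by £4040.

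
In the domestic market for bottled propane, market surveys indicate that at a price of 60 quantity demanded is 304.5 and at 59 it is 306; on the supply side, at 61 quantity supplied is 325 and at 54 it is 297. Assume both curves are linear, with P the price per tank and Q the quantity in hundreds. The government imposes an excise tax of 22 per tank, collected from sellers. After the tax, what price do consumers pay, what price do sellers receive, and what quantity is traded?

Consumers pay 73; sellers receive 51; quantity = 285.

Demand slope: (306 − 304.5)/(59 − 60) = -1.5, so Qd = 394.5 − 1.5P.
Supply slope: (297 − 325)/(54 − 61) = 4, so Qs = 4P + 81.
Before the tax: set 394.5 − 1.5P = 4P + 81 → P* = 57, Q* = 309.
With the tax collected from sellers, supply shifts: Qs = 4(P − 22) + 81.
New equilibrium: consumers pay 73, sellers receive 51, Q = 285. (Wedge: Pb − Ps = 22.)
The less price-elastic side of the market bears the larger share of a per-unit tax.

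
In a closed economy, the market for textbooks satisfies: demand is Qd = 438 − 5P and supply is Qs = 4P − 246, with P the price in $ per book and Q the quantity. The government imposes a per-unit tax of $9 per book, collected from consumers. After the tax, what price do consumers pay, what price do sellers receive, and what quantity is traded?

Consumers pay $80; sellers receive $71; quantity = 38.

Without the tax, 438 − 5P = 4P − 246 gives 9P = 684, so P* = $76 and Q* = 58.
With the tax collected from consumers, demand (in seller-price terms) shifts: Qd = 438 − 5(P + 9).
New equilibrium: consumers pay $80, sellers receive $71, Q = 38. (Wedge: Pb − Ps = 9.)
The less price-elastic side of the market bears the larger share of a per-unit tax.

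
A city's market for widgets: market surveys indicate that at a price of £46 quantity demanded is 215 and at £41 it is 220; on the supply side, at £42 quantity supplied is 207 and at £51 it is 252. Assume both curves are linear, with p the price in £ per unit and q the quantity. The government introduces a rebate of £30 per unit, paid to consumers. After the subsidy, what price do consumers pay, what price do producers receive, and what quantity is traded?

Consumers pay £19; producers receive £49; quantity = 242.

Demand slope: (220 − 215)/(41 − 46) = -1, so qd = 261 − p.
Supply slope: (252 − 207)/(51 − 42) = 5, so qs = 5p − 3.
Before the subsidy: set 261 − p = 5p − 3 → p* = £44, q* = 217.
With a per-unit subsidy paid to consumers, each effectively pays p − 30, so demand becomes qd = 261 − (p − 30).
Solving gives q = 242 with consumers paying £19 and producers receiving £49 (the £30 wedge).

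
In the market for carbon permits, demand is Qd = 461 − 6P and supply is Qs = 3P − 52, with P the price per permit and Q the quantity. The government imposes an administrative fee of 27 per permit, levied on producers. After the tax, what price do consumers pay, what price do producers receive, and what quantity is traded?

Consumers pay 66; producers receive 39; quantity = 65.

Without the tax, 461 − 6P = 3P − 52 gives 9P = 513, so P* = 57 and Q* = 119.
With the tax collected from producers, supply shifts: Qs = 3(P − 27) − 52.
Solving gives Q = 65 with consumers paying 66 and producers receiving 39 (the 27 wedge).
The less price-elastic side of the market bears the larger share of a per-unit tax.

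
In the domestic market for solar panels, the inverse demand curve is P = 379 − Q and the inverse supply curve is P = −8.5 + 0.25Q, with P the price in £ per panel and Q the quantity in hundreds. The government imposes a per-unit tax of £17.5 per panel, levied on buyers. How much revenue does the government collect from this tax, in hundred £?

Inverting to Q(P) form: Qd = 379 − P; Qs = 4P + 34.
Without the tax, 379 − P = 4P + 34 gives 5P = 345, so P* = £69 and Q* = 310.
With the tax collected from buyers, demand (in seller-price terms) shifts: Qd = 379 − (P + 17.5).
Solving gives Q = 296 with buyers paying £83 and suppliers receiving £65.5 (the £17.5 wedge).
Revenue = t · Q = 17.5 · 296 = £5180.

Tax revenue = £5180 hundred.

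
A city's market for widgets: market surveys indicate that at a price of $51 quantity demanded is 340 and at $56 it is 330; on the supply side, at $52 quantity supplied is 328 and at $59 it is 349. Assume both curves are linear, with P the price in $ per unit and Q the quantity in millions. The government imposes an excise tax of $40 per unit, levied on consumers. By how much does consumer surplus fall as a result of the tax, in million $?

Consumer surplus falls by $7440 million.

Demand slope: (330 − 340)/(56 − 51) = -2, so Qd = 442 − 2P.
Supply slope: (349 − 328)/(59 − 52) = 3, so Qs = 3P + 172.
Before the tax: set 442 − 2P = 3P + 172 → P* = $54, Q* = 334.
With the tax collected from consumers, demand (in seller-price terms) shifts: Qd = 442 − 2(P + 40).
Solving gives Q = 286 with consumers paying $78 and sellers receiving $38 (the $40 wedge).
ΔCS is the trapezoid between Q = 286 and Q = 334 of height $24: ½ · (334 + 286) · 24 = $7440.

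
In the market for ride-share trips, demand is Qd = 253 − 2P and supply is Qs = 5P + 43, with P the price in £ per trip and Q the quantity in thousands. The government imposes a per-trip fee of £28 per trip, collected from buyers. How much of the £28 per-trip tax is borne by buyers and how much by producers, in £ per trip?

Buyers bear £20 per trip; producers bear £8 per trip.

Without the tax, 253 − 2P = 5P + 43 gives 7P = 210, so P* = £30 and Q* = 193.
With the tax collected from buyers, demand (in seller-price terms) shifts: Qd = 253 − 2(P + 28).
Solving gives Q = 153 with buyers paying £50 and producers receiving £22 (the £28 wedge).
Burden on buyers: £20; on producers: £8. (They sum to £28.)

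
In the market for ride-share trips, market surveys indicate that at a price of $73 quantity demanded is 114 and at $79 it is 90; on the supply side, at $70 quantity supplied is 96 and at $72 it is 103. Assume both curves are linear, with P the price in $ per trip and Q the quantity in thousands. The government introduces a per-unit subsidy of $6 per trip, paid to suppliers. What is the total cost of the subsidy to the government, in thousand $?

Demand slope: (90 − 114)/(79 − 73) = -4, so Qd = 406 − 4P.
Supply slope: (103 − 96)/(72 − 70) = 3.5, so Qs = 3.5P − 149.
Before the subsidy: set 406 − 4P = 3.5P − 149 → P* = $74, Q* = 110.
With a per-unit subsidy paid to suppliers, each receives P + 6 per unit sold, so supply becomes Qs = 3.5(P + 6) − 149.
New equilibrium: consumers pay $71.2, suppliers receive $77.2, Q = 121.2. (Wedge: Pb − Ps = −6.)
Outlay = t · Q = 6 · 121.2 = $727.2.

Government outlay = $727.2 thousand.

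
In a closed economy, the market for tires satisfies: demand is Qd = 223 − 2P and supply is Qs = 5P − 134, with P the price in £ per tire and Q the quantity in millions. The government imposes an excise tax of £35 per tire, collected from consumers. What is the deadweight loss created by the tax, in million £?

Without the tax, 223 − 2P = 5P − 134 gives 7P = 357, so P* = £51 and Q* = 121.
With the tax collected from consumers, demand (in seller-price terms) shifts: Qd = 223 − 2(P + 35).
New equilibrium: consumers pay £76, producers receive £41, Q = 71. (Wedge: Pb − Ps = 35.)
Quantity falls by |ΔQ| = |121 − 71| = 50.
DWL = ½ · t · |ΔQ| = ½ · 35 · 50 = £875.

Deadweight loss = £875 million.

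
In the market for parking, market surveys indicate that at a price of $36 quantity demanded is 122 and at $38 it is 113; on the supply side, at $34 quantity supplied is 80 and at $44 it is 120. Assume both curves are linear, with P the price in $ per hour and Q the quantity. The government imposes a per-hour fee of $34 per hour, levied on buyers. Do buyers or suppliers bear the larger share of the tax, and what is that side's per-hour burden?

Demand slope: (113 − 122)/(38 − 36) = -4.5, so Qd = 284 − 4.5P.
Supply slope: (120 − 80)/(44 − 34) = 4, so Qs = 4P − 56.
Before the tax: set 284 − 4.5P = 4P − 56 → P* = $40, Q* = 104.
With the tax collected from buyers, demand (in seller-price terms) shifts: Qd = 284 − 4.5(P + 34).
Solving gives Q = 32 with buyers paying $56 and suppliers receiving $22 (the $34 wedge).
Per-hour burden: buyers $16, suppliers $18.
Suppliers take the larger share because supply is less price-elastic here (demand slope 4.5 vs supply slope 4).
The less price-elastic side of the market bears the larger share of a per-unit tax.

Suppliers bear the larger share: $18 per hour.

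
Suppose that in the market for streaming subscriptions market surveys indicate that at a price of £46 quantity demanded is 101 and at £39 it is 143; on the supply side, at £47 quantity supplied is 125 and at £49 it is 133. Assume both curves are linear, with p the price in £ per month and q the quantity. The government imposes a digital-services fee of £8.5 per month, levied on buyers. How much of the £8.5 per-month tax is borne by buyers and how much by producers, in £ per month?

Demand slope: (143 − 101)/(39 − 46) = -6, so qd = 377 − 6p.
Supply slope: (133 − 125)/(49 − 47) = 4, so qs = 4p − 63.
Before the tax: set 377 − 6p = 4p − 63 → p* = £44, q* = 113.
With the tax collected from buyers, demand (in seller-price terms) shifts: qd = 377 − 6(p + 8.5).
Solving gives q = 92.6 with buyers paying £47.4 and producers receiving £38.9 (the £8.5 wedge).
Burden on buyers: £3.4; on producers: £5.1. (They sum to £8.5.)
The less price-elastic side of the market bears the larger share of a per-unit tax.

Buyers bear £3.4 per month; producers bear £5.1 per month.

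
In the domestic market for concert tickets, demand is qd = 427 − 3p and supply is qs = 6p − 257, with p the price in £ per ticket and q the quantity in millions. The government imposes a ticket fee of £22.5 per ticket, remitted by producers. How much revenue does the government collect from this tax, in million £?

Without the tax, 427 − 3p = 6p − 257 gives 9p = 684, so p* = £76 and q* = 199.
With the tax collected from producers, supply shifts: qs = 6(p − 22.5) − 257.
Solving gives q = 154 with consumers paying £91 and producers receiving £68.5 (the £22.5 wedge).
Revenue = t · Q = 22.5 · 154 = £3465.

Tax revenue = £3465 million.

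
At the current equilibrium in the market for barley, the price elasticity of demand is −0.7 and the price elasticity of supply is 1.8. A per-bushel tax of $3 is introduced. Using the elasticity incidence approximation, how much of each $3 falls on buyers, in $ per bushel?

Incidence ratio: buyers' share ≈ εs / (εs + |εd|) = 1.8 / (1.8 + 0.7) = 0.72.
So buyers bear ≈ 0.72 × $3 = $2.16; sellers bear $0.84.

Buyers bear ≈ $2.16 per bushel.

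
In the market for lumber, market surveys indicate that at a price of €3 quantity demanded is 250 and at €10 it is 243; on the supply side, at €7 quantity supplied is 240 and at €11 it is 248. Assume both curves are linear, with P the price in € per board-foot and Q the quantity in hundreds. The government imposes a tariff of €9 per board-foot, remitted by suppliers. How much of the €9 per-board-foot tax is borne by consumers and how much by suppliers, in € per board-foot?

Demand slope: (243 − 250)/(10 − 3) = -1, so Qd = 253 − P.
Supply slope: (248 − 240)/(11 − 7) = 2, so Qs = 2P + 226.
Without the tax, 253 − P = 2P + 226 gives 3P = 27, so P* = €9 and Q* = 244.
With the tax collected from suppliers, supply shifts: Qs = 2(P − 9) + 226.
New equilibrium: consumers pay €15, suppliers receive €6, Q = 238. (Wedge: Pb − Ps = 9.)
Burden on consumers: €6; on suppliers: €3. (They sum to €9.)
The less price-elastic side of the market bears the larger share of a per-unit tax.

Consumers bear €6 per board-foot; suppliers bear €3 per board-foot.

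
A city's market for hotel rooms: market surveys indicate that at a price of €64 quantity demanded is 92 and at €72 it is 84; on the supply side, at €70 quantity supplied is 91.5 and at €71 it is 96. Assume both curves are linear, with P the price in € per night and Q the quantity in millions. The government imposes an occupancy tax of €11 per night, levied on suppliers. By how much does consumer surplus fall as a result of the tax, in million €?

Demand slope: (84 − 92)/(72 − 64) = -1, so Qd = 156 − P.
Supply slope: (96 − 91.5)/(71 − 70) = 4.5, so Qs = 4.5P − 223.5.
Without the tax, 156 − P = 4.5P − 223.5 gives 5.5P = 379.5, so P* = €69 and Q* = 87.
With the tax collected from suppliers, supply shifts: Qs = 4.5(P − 11) − 223.5.
Solving gives Q = 78 with buyers paying €78 and suppliers receiving €67 (the €11 wedge).
ΔCS is the trapezoid between Q = 78 and Q = 87 of height €9: ½ · (87 + 78) · 9 = €742.5.

Consumer surplus falls by €742.5 million.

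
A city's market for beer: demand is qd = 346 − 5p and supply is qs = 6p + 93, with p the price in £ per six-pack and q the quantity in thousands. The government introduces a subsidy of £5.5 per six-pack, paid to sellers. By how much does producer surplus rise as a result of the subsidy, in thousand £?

Before the subsidy: set 346 − 5p = 6p + 93 → p* = £23, q* = 231.
With a per-unit subsidy paid to sellers, each receives p + 5.5 per unit sold, so supply becomes qs = 6(p + 5.5) + 93.
New equilibrium: buyers pay £20, sellers receive £25.5, q = 246. (Wedge: pb − ps = −5.5.)
ΔPS is the trapezoid between Q = 246 and Q = 231 of height £2.5: ½ · (231 + 246) · 2.5 = £596.25.

Producer surplus rises by £596.25 thousand.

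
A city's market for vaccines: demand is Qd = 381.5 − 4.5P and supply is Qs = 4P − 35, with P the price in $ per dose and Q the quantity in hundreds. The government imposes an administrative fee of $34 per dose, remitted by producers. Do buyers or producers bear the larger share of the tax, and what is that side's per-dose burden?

Without the tax, 381.5 − 4.5P = 4P − 35 gives 8.5P = 416.5, so P* = $49 and Q* = 161.
With the tax collected from producers, supply shifts: Qs = 4(P − 34) − 35.
New equilibrium: buyers pay $65, producers receive $31, Q = 89. (Wedge: Pb − Ps = 34.)
Per-dose burden: buyers $16, producers $18.
Producers take the larger share because supply is less price-elastic here (demand slope 4.5 vs supply slope 4).
The less price-elastic side of the market bears the larger share of a per-unit tax.

Producers bear the larger share: $18 per dose.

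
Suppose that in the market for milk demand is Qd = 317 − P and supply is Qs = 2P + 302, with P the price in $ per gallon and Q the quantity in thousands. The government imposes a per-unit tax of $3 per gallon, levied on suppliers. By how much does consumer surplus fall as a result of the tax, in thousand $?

Without the tax, 317 − P = 2P + 302 gives 3P = 15, so P* = $5 and Q* = 312.
With the tax collected from suppliers, supply shifts: Qs = 2(P − 3) + 302.
New equilibrium: buyers pay $7, suppliers receive $4, Q = 310. (Wedge: Pb − Ps = 3.)
ΔCS is the trapezoid between Q = 310 and Q = 312 of height $2: ½ · (312 + 310) · 2 = $622.

Consumer surplus falls by $622 thousand.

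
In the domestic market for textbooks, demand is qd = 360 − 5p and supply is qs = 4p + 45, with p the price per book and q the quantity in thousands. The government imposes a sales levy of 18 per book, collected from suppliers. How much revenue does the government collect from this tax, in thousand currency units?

Tax revenue = 2610 thousand.

Before the tax: set 360 − 5p = 4p + 45 → p* = 35, q* = 185.
With the tax collected from suppliers, supply shifts: qs = 4(p − 18) + 45.
New equilibrium: consumers pay 43, suppliers receive 25, q = 145. (Wedge: pb − ps = 18.)
Revenue = t · Q = 18 · 145 = 2610.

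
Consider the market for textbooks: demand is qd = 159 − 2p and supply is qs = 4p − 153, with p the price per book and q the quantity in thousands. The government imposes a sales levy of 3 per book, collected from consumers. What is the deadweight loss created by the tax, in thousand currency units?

Deadweight loss = 6 thousand.

Without the tax, 159 − 2p = 4p − 153 gives 6p = 312, so p* = 52 and q* = 55.
With the tax collected from consumers, demand (in seller-price terms) shifts: qd = 159 − 2(p + 3).
Solving gives q = 51 with consumers paying 54 and producers receiving 51 (the 3 wedge).
Quantity falls by |ΔQ| = |55 − 51| = 4.
DWL = ½ · t · |ΔQ| = ½ · 3 · 4 = 6.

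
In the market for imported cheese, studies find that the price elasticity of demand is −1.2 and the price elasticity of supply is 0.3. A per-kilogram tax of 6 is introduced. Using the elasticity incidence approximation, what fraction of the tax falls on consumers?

Incidence ratio: consumers' share ≈ εs / (εs + |εd|) = 0.3 / (0.3 + 1.2) = 0.2.
Supply is the less elastic side, so consumers bear the smaller share.

Consumers' share ≈ 0.2.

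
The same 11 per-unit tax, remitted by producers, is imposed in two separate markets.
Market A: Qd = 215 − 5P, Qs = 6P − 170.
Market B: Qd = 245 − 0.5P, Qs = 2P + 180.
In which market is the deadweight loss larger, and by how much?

Market A, by 140.8.

Market A: pre-tax P* = 35, Q* = 40; post-tax Q = 10; deadweight loss = 165.
Market B: pre-tax P* = 26, Q* = 232; post-tax Q = 227.6; deadweight loss = 24.2.
Difference: 165 vs 24.2 → market A is larger by 140.8.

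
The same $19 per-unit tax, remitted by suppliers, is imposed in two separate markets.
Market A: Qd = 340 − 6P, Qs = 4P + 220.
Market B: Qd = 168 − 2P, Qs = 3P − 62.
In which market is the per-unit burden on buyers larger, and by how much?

Market B, by $3.8.

Market A: pre-tax P* = $12, Q* = 268; post-tax Q = 222.4; per-unit burden on buyers = $7.6.
Market B: pre-tax P* = $46, Q* = 76; post-tax Q = 53.2; per-unit burden on buyers = $11.4.
Difference: $7.6 vs $11.4 → market B is larger by $3.8.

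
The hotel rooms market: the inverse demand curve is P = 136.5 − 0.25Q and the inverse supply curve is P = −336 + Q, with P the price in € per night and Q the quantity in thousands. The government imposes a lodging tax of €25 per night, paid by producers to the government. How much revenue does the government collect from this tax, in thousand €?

Rewrite in direct form: Qd = 546 − 4P and Qs = P + 336.
Without the tax, 546 − 4P = P + 336 gives 5P = 210, so P* = €42 and Q* = 378.
With the tax collected from producers, supply shifts: Qs = (P − 25) + 336.
Solving gives Q = 358 with consumers paying €47 and producers receiving €22 (the €25 wedge).
Revenue = t · Q = 25 · 358 = €8950.

Tax revenue = €8950 thousand.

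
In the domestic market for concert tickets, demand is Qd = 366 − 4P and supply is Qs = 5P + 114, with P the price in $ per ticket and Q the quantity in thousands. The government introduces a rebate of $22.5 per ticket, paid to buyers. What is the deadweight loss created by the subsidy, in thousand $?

Before the subsidy: set 366 − 4P = 5P + 114 → P* = $28, Q* = 254.
With a per-unit subsidy paid to buyers, each effectively pays P − 22.5, so demand becomes Qd = 366 − 4(P − 22.5).
Solving gives Q = 304 with buyers paying $15.5 and producers receiving $38 (the $22.5 wedge).
Quantity rises by |ΔQ| = |254 − 304| = 50.
DWL = ½ · t · |ΔQ| = ½ · 22.5 · 50 = $562.5.

Deadweight loss = $562.5 thousand.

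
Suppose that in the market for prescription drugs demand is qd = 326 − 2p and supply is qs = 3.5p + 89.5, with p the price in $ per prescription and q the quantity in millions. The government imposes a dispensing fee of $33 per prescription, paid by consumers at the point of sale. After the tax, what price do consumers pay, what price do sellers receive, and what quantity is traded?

Without the tax, 326 − 2p = 3.5p + 89.5 gives 5.5p = 236.5, so p* = $43 and q* = 240.
With the tax collected from consumers, demand (in seller-price terms) shifts: qd = 326 − 2(p + 33).
New equilibrium: consumers pay $64, sellers receive $31, q = 198. (Wedge: pb − ps = 33.)
The less price-elastic side of the market bears the larger share of a per-unit tax.

Consumers pay $64; sellers receive $31; quantity = 198.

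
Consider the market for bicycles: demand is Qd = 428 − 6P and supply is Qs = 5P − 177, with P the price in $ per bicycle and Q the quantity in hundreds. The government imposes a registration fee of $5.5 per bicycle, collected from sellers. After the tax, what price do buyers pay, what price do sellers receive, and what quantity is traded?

Before the tax: set 428 − 6P = 5P − 177 → P* = $55, Q* = 98.
With the tax collected from sellers, supply shifts: Qs = 5(P − 5.5) − 177.
New equilibrium: buyers pay $57.5, sellers receive $52, Q = 83. (Wedge: Pb − Ps = 5.5.)

Buyers pay $57.5; sellers receive $52; quantity = 83.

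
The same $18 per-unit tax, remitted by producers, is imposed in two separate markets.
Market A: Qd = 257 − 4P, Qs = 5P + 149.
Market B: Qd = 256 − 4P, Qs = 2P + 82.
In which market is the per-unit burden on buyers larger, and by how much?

Market A: pre-tax P* = $12, Q* = 209; post-tax Q = 169; per-unit burden on buyers = $10.
Market B: pre-tax P* = $29, Q* = 140; post-tax Q = 116; per-unit burden on buyers = $6.
Difference: $10 vs $6 → market A is larger by $4.

Market A, by $4.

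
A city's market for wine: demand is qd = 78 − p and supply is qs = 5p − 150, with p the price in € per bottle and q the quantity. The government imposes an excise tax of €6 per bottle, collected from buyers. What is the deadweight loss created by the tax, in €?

Without the tax, 78 − p = 5p − 150 gives 6p = 228, so p* = €38 and q* = 40.
With the tax collected from buyers, demand (in seller-price terms) shifts: qd = 78 − (p + 6).
New equilibrium: buyers pay €43, suppliers receive €37, q = 35. (Wedge: pb − ps = 6.)
Quantity falls by |ΔQ| = |40 − 35| = 5.
DWL = ½ · t · |ΔQ| = ½ · 6 · 5 = €15.

Deadweight loss = €15.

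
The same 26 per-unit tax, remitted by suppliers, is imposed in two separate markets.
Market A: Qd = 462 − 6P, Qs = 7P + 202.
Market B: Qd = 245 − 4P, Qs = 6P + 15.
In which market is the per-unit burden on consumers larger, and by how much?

Market B, by 1.6.

Market A: pre-tax P* = 20, Q* = 342; post-tax Q = 258; per-unit burden on consumers = 14.
Market B: pre-tax P* = 23, Q* = 153; post-tax Q = 90.6; per-unit burden on consumers = 15.6.
Difference: 14 vs 15.6 → market B is larger by 1.6.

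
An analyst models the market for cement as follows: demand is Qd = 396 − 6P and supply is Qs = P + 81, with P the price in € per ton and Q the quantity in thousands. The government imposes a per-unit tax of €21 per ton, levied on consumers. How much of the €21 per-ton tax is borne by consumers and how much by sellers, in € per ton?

Consumers bear €3 per ton; sellers bear €18 per ton.

Before the tax: set 396 − 6P = P + 81 → P* = €45, Q* = 126.
With the tax collected from consumers, demand (in seller-price terms) shifts: Qd = 396 − 6(P + 21).
New equilibrium: consumers pay €48, sellers receive €27, Q = 108. (Wedge: Pb − Ps = 21.)
Burden on consumers: €3; on sellers: €18. (They sum to €21.)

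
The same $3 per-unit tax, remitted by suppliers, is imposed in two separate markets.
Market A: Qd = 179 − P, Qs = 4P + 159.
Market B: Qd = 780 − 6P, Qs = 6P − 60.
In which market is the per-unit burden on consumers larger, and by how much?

Market A, by $0.9.

Market A: pre-tax P* = $4, Q* = 175; post-tax Q = 172.6; per-unit burden on consumers = $2.4.
Market B: pre-tax P* = $70, Q* = 360; post-tax Q = 351; per-unit burden on consumers = $1.5.
Difference: $2.4 vs $1.5 → market A is larger by $0.9.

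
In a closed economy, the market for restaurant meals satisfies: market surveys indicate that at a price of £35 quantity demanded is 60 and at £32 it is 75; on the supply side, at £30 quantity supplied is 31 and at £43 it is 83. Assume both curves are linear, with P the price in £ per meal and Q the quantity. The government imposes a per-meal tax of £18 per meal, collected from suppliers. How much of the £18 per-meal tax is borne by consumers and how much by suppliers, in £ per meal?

Consumers bear £8 per meal; suppliers bear £10 per meal.

Demand slope: (75 − 60)/(32 − 35) = -5, so Qd = 235 − 5P.
Supply slope: (83 − 31)/(43 − 30) = 4, so Qs = 4P − 89.
Without the tax, 235 − 5P = 4P − 89 gives 9P = 324, so P* = £36 and Q* = 55.
With the tax collected from suppliers, supply shifts: Qs = 4(P − 18) − 89.
Solving gives Q = 15 with consumers paying £44 and suppliers receiving £26 (the £18 wedge).
Burden on consumers: £8; on suppliers: £10. (They sum to £18.)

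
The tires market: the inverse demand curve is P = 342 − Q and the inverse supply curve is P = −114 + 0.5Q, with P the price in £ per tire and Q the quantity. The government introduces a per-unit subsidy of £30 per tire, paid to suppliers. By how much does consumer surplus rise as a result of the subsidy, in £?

Rewrite in direct form: Qd = 342 − P and Qs = 2P + 228.
Before the subsidy: set 342 − P = 2P + 228 → P* = £38, Q* = 304.
With a per-unit subsidy paid to suppliers, each receives P + 30 per unit sold, so supply becomes Qs = 2(P + 30) + 228.
Solving gives Q = 324 with consumers paying £18 and suppliers receiving £48 (the £30 wedge).
ΔCS is the trapezoid between Q = 324 and Q = 304 of height £20: ½ · (304 + 324) · 20 = £6280.

Consumer surplus rises by £6280.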